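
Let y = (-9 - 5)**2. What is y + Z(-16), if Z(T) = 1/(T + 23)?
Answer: 1373/7 ≈ 196.14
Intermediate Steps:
y = 196 (y = (-14)**2 = 196)
Z(T) = 1/(23 + T)
y + Z(-16) = 196 + 1/(23 - 16) = 196 + 1/7 = 1373/7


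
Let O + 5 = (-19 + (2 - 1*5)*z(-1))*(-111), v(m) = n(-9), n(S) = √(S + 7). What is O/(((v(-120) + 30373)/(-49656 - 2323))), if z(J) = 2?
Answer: -4373160122590/922519131 + 143981830*I*√2/922519131 ≈ -4740.5 + 0.22072*I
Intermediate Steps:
n(S) = √(7 + S)
v(m) = I*√2 (v(m) = √(7 - 9) = √(-2) = I*√2)
O = 2770 (O = -5 + (-19 + (2 - 1*5)*2)*(-111) = -5 + (-19 + (2 - 5)*2)*(-111) = -5 + (-19 - 3*2)*(-111) = -5 + (-19 - 6)*(-111) = -5 - 25*(-111) = -5 + 2775 = 2770)
O/(((v(-120) + 30373)/(-49656 - 2323))) = 2770/(((I*√2 + 30373)/(-49656 - 2323))) = 2770/(((30373 + I*√2)/(-51979))) = 2770/(((30373 + I*√2)*(-1/51979))) = 2770/(-30373/51979 - I*√2/51979)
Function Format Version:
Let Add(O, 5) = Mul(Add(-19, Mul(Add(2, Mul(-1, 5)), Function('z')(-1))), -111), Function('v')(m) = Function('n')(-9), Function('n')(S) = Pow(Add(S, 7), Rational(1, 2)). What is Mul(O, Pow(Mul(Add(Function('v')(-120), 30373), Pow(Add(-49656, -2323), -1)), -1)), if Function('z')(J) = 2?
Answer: Add(Rational(-4373160122590, 922519131), Mul(Rational(143981830, 922519131), I, Pow(2, Rational(1, 2)))) ≈ Add(-4740.5, Mul(0.22072, I))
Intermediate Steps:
Function('n')(S) = Pow(Add(7, S), Rational(1, 2))
Function('v')(m) = Mul(I, Pow(2, Rational(1, 2))) (Function('v')(m) = Pow(Add(7, -9), Rational(1, 2)) = Pow(-2, Rational(1, 2)) = Mul(I, Pow(2, Rational(1, 2))))
O = 2770 (O = Add(-5, Mul(Add(-19, Mul(Add(2, Mul(-1, 5)), 2)), -111)) = Add(-5, Mul(Add(-19, Mul(Add(2, -5), 2)), -111)) = Add(-5, Mul(Add(-19, Mul(-3, 2)), -111)) = Add(-5, Mul(Add(-19, -6), -111)) = Add(-5, Mul(-25, -111)) = Add(-5, 2775) = 2770)
Mul(O, Pow(Mul(Add(Function('v')(-120), 30373), Pow(Add(-49656, -2323), -1)), -1)) = Mul(2770, Pow(Mul(Add(Mul(I, Pow(2, Rational(1, 2))), 30373), Pow(Add(-49656, -2323), -1)), -1)) = Mul(2770, Pow(Mul(Add(30373, Mul(I, Pow(2, Rational(1, 2)))), Pow(-51979, -1)), -1)) = Mul(2770, Pow(Mul(Add(30373, Mul(I, Pow(2, Rational(1, 2)))), Rational(-1, 51979)), -1)) = Mul(2770, Pow(Add(Rational(-30373, 51979), Mul(Rational(-1, 51979), I, Pow(2, Rational(1, 2)))), -1))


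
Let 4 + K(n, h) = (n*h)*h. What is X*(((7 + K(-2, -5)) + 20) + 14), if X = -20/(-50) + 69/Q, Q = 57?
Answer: -1989/95 ≈ -20.937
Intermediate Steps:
K(n, h) = -4 + n*h² (K(n, h) = -4 + (n*h)*h = -4 + (h*n)*h = -4 + n*h²)
X = 153/95 (X = -20/(-50) + 69/57 = -20*(-1/50) + 69*(1/57) = ⅖ + 23/19 = 153/95 ≈ 1.6105)
X*(((7 + K(-2, -5)) + 20) + 14) = 153*(((7 + (-4 - 2*(-5)²)) + 20) + 14)/95 = 153*(((7 + (-4 - 2*25)) + 20) + 14)/95 = 153*(((7 + (-4 - 50)) + 20) + 14)/95 = 153*(((7 - 54) + 20) + 14)/95 = 153*((-47 + 20) + 14)/95 = 153*(-27 + 14)/95 = (153/95)*(-13) = -1989/95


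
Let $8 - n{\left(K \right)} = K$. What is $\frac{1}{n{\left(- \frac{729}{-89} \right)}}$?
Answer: $- \frac{89}{17} \approx -5.2353$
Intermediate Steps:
$n{\left(K \right)} = 8 - K$
$\frac{1}{n{\left(- \frac{729}{-89} \right)}} = \frac{1}{8 - - \frac{729}{-89}} = \frac{1}{8 - \left(-729\right) \left(- \frac{1}{89}\right)} = \frac{1}{8 - \frac{729}{89}} = \frac{1}{- \frac{17}{89}} = - \frac{89}{17}$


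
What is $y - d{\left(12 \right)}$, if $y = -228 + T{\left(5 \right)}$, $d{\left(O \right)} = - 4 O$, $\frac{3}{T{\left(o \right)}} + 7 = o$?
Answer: $- \frac{363}{2} \approx -181.5$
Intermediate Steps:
$T{\left(o \right)} = \frac{3}{-7 + o}$
$y = - \frac{459}{2}$ ($y = -228 + \frac{3}{-7 + 5} = -228 + \frac{3}{-2} = -228 + 3 \left(- \frac{1}{2}\right) = -228 - \frac{3}{2} = - \frac{459}{2} \approx -229.5$)
$y - d{\left(12 \right)} = - \frac{459}{2} - \left(-4\right) 12 = - \frac{459}{2} - -48 = - \frac{459}{2} + 48 = - \frac{363}{2}$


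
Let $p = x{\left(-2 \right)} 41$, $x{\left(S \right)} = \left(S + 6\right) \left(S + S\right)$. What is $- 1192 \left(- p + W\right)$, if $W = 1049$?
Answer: $-2032360$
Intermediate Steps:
$x{\left(S \right)} = 2 S \left(6 + S\right)$ ($x{\left(S \right)} = \left(6 + S\right) 2 S = 2 S \left(6 + S\right)$)
$p = -656$ ($p = 2 \left(-2\right) \left(6 - 2\right) 41 = 2 \left(-2\right) 4 \cdot 41 = \left(-16\right) 41 = -656$)
$- 1192 \left(- p + W\right) = - 1192 \left(\left(-1\right) \left(-656\right) + 1049\right) = - 1192 \left(656 + 1049\right) = \left(-1192\right) 1705 = -2032360$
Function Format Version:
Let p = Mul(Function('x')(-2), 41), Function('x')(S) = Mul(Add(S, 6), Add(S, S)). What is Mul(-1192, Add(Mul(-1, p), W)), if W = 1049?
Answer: -2032360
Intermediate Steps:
Function('x')(S) = Mul(2, S, Add(6, S)) (Function('x')(S) = Mul(Add(6, S), Mul(2, S)) = Mul(2, S, Add(6, S)))
p = -656 (p = Mul(Mul(2, -2, Add(6, -2)), 41) = Mul(Mul(2, -2, 4), 41) = Mul(-16, 41) = -656)
Mul(-1192, Add(Mul(-1, p), W)) = Mul(-1192, Add(Mul(-1, -656), 1049)) = Mul(-1192, Add(656, 1049)) = Mul(-1192, 1705) = -2032360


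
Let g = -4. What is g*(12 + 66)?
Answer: -312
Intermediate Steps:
g*(12 + 66) = -4*(12 + 66) = -4*78 = -312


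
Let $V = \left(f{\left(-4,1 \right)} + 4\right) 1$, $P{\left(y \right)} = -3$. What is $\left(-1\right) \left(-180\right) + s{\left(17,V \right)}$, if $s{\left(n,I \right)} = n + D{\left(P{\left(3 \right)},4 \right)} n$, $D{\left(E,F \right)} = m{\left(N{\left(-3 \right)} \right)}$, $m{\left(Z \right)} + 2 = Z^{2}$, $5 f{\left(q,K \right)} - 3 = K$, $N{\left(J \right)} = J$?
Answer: $316$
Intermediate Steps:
$f{\left(q,K \right)} = \frac{3}{5} + \frac{K}{5}$
$m{\left(Z \right)} = -2 + Z^{2}$
$D{\left(E,F \right)} = 7$ ($D{\left(E,F \right)} = -2 + \left(-3\right)^{2} = -2 + 9 = 7$)
$V = \frac{24}{5}$ ($V = \left(\left(\frac{3}{5} + \frac{1}{5} \cdot 1\right) + 4\right) 1 = \left(\left(\frac{3}{5} + \frac{1}{5}\right) + 4\right) 1 = \left(\frac{4}{5} + 4\right) 1 = \frac{24}{5} \cdot 1 = \frac{24}{5} \approx 4.8$)
$s{\left(n,I \right)} = 8 n$ ($s{\left(n,I \right)} = n + 7 n = 8 n$)
$\left(-1\right) \left(-180\right) + s{\left(17,V \right)} = \left(-1\right) \left(-180\right) + 8 \cdot 17 = 180 + 136 = 316$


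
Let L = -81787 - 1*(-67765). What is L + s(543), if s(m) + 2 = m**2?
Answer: 280825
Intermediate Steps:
L = -14022 (L = -81787 + 67765 = -14022)
s(m) = -2 + m**2
L + s(543) = -14022 + (-2 + 543**2) = -14022 + (-2 + 294849) = -14022 + 294847 = 280825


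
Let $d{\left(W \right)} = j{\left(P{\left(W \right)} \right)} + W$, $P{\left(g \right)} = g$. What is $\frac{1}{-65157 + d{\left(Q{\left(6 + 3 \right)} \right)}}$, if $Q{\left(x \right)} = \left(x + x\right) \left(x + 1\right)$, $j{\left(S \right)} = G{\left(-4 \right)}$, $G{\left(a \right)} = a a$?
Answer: $- \frac{1}{64961} \approx -1.5394 \cdot 10^{-5}$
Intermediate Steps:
$G{\left(a \right)} = a^{2}$
$j{\left(S \right)} = 16$ ($j{\left(S \right)} = \left(-4\right)^{2} = 16$)
$Q{\left(x \right)} = 2 x \left(1 + x\right)$
$d{\left(W \right)} = 16 + W$
$\frac{1}{-65157 + d{\left(Q{\left(6 + 3 \right)} \right)}} = \frac{1}{-65157 + \left(16 + 2 \left(6 + 3\right) \left(1 + \left(6 + 3\right)\right)\right)} = \frac{1}{-65157 + \left(16 + 2 \cdot 9 \left(1 + 9\right)\right)} = \frac{1}{-65157 + \left(16 + 2 \cdot 9 \cdot 10\right)} = \frac{1}{-65157 + \left(16 + 180\right)} = \frac{1}{-65157 + 196} = \frac{1}{-64961} = - \frac{1}{64961}$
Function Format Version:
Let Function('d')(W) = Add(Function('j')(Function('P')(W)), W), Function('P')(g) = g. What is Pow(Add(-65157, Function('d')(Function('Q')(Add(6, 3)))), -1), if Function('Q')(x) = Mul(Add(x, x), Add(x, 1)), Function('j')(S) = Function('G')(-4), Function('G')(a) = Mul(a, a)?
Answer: Rational(-1, 64961) ≈ -1.5394e-5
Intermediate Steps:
Function('G')(a) = Pow(a, 2)
Function('j')(S) = 16 (Function('j')(S) = Pow(-4, 2) = 16)
Function('Q')(x) = Mul(2, x, Add(1, x)) (Function('Q')(x) = Mul(Mul(2, x), Add(1, x)) = Mul(2, x, Add(1, x)))
Function('d')(W) = Add(16, W)
Pow(Add(-65157, Function('d')(Function('Q')(Add(6, 3)))), -1) = Pow(Add(-65157, Add(16, Mul(2, Add(6, 3), Add(1, Add(6, 3))))), -1) = Pow(Add(-65157, Add(16, Mul(2, 9, Add(1, 9)))), -1) = Pow(Add(-65157, Add(16, Mul(2, 9, 10))), -1) = Pow(Add(-65157, Add(16, 180)), -1) = Pow(Add(-65157, 196), -1) = Pow(-64961, -1) = Rational(-1, 64961)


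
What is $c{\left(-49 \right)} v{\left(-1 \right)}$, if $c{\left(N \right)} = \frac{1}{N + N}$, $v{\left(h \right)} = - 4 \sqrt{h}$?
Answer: $\frac{2 i}{49} \approx 0.040816 i$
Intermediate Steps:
$c{\left(N \right)} = \frac{1}{2 N}$
$c{\left(-49 \right)} v{\left(-1 \right)} = \frac{1}{2 \left(-49\right)} \left(- 4 \sqrt{-1}\right) = \frac{1}{2} \left(- \frac{1}{49}\right) \left(- 4 i\right) = - \frac{\left(-4\right) i}{98} = \frac{2 i}{49}$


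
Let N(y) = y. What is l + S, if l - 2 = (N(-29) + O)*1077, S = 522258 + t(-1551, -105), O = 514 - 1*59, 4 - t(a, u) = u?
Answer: 981171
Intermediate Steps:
t(a, u) = 4 - u
O = 455 (O = 514 - 59 = 455)
S = 522367 (S = 522258 + (4 - 1*(-105)) = 522258 + (4 + 105) = 522258 + 109 = 522367)
l = 458804 (l = 2 + (-29 + 455)*1077 = 2 + 426*1077 = 2 + 458802 = 458804)
l + S = 458804 + 522367 = 981171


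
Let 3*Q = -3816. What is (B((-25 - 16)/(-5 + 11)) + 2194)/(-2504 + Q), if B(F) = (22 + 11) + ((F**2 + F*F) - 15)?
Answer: -41497/67968 ≈ -0.61054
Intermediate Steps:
Q = -1272 (Q = (1/3)*(-3816) = -1272)
B(F) = 18 + 2*F**2 (B(F) = 33 + ((F**2 + F**2) - 15) = 33 + (2*F**2 - 15) = 33 + (-15 + 2*F**2) = 18 + 2*F**2)
(B((-25 - 16)/(-5 + 11)) + 2194)/(-2504 + Q) = ((18 + 2*((-25 - 16)/(-5 + 11))**2) + 2194)/(-2504 - 1272) = ((18 + 2*(-41/6)**2) + 2194)/(-3776) = ((18 + 2*(-41*1/6)**2) + 2194)*(-1/3776) = ((18 + 2*(-41/6)**2) + 2194)*(-1/3776) = ((18 + 2*(1681/36)) + 2194)*(-1/3776) = ((18 + 1681/18) + 2194)*(-1/3776) = (2005/18 + 2194)*(-1/3776) = (41497/18)*(-1/3776) = -41497/67968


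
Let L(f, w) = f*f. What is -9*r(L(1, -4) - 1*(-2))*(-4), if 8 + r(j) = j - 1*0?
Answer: -180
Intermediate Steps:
L(f, w) = f**2
r(j) = -8 + j (r(j) = -8 + (j - 1*0) = -8 + (j + 0) = -8 + j)
-9*r(L(1, -4) - 1*(-2))*(-4) = -9*(-8 + (1**2 - 1*(-2)))*(-4) = -9*(-8 + (1 + 2))*(-4) = -9*(-8 + 3)*(-4) = -9*(-5)*(-4) = 45*(-4) = -180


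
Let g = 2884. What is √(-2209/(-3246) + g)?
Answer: √30394482558/3246 ≈ 53.709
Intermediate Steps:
√(-2209/(-3246) + g) = √(-2209/(-3246) + 2884) = √(-2209*(-1/3246) + 2884) = √(2209/3246 + 2884) = √(9363673/3246) = √30394482558/3246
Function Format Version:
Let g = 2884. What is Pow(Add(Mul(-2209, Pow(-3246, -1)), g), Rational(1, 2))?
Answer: Mul(Rational(1, 3246), Pow(30394482558, Rational(1, 2))) ≈ 53.709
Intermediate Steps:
Pow(Add(Mul(-2209, Pow(-3246, -1)), g), Rational(1, 2)) = Pow(Add(Mul(-2209, Pow(-3246, -1)), 2884), Rational(1, 2)) = Pow(Add(Mul(-2209, Rational(-1, 3246)), 2884), Rational(1, 2)) = Pow(Add(Rational(2209, 3246), 2884), Rational(1, 2)) = Pow(Rational(9363673, 3246), Rational(1, 2)) = Mul(Rational(1, 3246), Pow(30394482558, Rational(1, 2)))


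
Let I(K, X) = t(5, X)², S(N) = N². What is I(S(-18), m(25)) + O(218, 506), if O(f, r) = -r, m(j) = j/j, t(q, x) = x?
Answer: -505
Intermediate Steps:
m(j) = 1
I(K, X) = X²
I(S(-18), m(25)) + O(218, 506) = 1² - 1*506 = 1 - 506 = -505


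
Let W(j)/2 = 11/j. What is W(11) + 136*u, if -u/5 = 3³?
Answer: -18358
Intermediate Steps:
u = -135 (u = -5*3³ = -5*27 = -135)
W(j) = 22/j (W(j) = 2*(11/j) = 22/j)
W(11) + 136*u = 22/11 + 136*(-135) = 22*(1/11) - 18360 = 2 - 18360 = -18358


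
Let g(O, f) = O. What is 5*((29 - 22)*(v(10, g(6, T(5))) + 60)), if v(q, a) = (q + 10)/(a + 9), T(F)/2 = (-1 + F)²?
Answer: 6440/3 ≈ 2146.7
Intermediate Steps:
T(F) = 2*(-1 + F)²
v(q, a) = (10 + q)/(9 + a)
5*((29 - 22)*(v(10, g(6, T(5))) + 60)) = 5*((29 - 22)*((10 + 10)/(9 + 6) + 60)) = 5*(7*(20/15 + 60)) = 5*(7*((1/15)*20 + 60)) = 5*(7*(4/3 + 60)) = 5*(7*(184/3)) = 5*(1288/3) = 6440/3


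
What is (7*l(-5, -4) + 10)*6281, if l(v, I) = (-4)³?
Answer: -2751078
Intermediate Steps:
l(v, I) = -64
(7*l(-5, -4) + 10)*6281 = (7*(-64) + 10)*6281 = (-448 + 10)*6281 = -438*6281 = -2751078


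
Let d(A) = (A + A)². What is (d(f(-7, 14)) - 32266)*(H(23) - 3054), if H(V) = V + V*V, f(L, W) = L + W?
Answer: 80239140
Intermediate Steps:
H(V) = V + V²
d(A) = 4*A² (d(A) = (2*A)² = 4*A²)
(d(f(-7, 14)) - 32266)*(H(23) - 3054) = (4*(-7 + 14)² - 32266)*(23*(1 + 23) - 3054) = (4*7² - 32266)*(23*24 - 3054) = (4*49 - 32266)*(552 - 3054) = (196 - 32266)*(-2502) = -32070*(-2502) = 80239140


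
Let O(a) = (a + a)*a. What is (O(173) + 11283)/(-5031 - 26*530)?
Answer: -71141/18811 ≈ -3.7819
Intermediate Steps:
O(a) = 2*a² (O(a) = (2*a)*a = 2*a²)
(O(173) + 11283)/(-5031 - 26*530) = (2*173² + 11283)/(-5031 - 26*530) = (2*29929 + 11283)/(-5031 - 13780) = (59858 + 11283)/(-18811) = 71141*(-1/18811) = -71141/18811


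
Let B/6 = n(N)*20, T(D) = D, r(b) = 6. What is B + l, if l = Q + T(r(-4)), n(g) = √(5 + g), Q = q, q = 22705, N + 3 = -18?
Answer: 22711 + 480*I ≈ 22711.0 + 480.0*I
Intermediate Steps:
N = -21 (N = -3 - 18 = -21)
Q = 22705
l = 22711 (l = 22705 + 6 = 22711)
B = 480*I (B = 6*(√(5 - 21)*20) = 6*(√(-16)*20) = 6*((4*I)*20) = 6*(80*I) = 480*I ≈ 480.0*I)
B + l = 480*I + 22711 = 22711 + 480*I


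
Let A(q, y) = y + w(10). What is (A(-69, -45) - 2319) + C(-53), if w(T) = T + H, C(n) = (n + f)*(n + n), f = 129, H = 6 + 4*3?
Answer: -10392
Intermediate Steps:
H = 18 (H = 6 + 12 = 18)
C(n) = 2*n*(129 + n) (C(n) = (n + 129)*(n + n) = (129 + n)*(2*n) = 2*n*(129 + n))
w(T) = 18 + T (w(T) = T + 18 = 18 + T)
A(q, y) = 28 + y (A(q, y) = y + (18 + 10) = y + 28 = 28 + y)
(A(-69, -45) - 2319) + C(-53) = ((28 - 45) - 2319) + 2*(-53)*(129 - 53) = (-17 - 2319) + 2*(-53)*76 = -2336 - 8056 = -10392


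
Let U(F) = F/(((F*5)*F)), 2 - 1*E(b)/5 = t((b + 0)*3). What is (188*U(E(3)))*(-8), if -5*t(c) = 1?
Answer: -1504/55 ≈ -27.345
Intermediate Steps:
t(c) = -⅕ (t(c) = -⅕*1 = -⅕)
E(b) = 11 (E(b) = 10 - 5*(-⅕) = 10 + 1 = 11)
U(F) = 1/(5*F) (U(F) = F/(((5*F)*F)) = F/((5*F²)) = F*(1/(5*F²)) = 1/(5*F))
(188*U(E(3)))*(-8) = (188*((⅕)/11))*(-8) = (188*((⅕)*(1/11)))*(-8) = (188*(1/55))*(-8) = (188/55)*(-8) = -1504/55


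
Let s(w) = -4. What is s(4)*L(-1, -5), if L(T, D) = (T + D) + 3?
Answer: 12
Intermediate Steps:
L(T, D) = 3 + D + T (L(T, D) = (D + T) + 3 = 3 + D + T)
s(4)*L(-1, -5) = -4*(3 - 5 - 1) = -4*(-3) = 12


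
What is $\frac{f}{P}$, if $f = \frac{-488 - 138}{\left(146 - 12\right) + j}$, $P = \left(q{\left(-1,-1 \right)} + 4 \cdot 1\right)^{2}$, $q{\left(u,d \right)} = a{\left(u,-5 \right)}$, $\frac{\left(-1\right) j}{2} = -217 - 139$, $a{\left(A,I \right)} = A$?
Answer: $- \frac{313}{3807} \approx -0.082217$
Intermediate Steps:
$j = 712$ ($j = - 2 \left(-217 - 139\right) = \left(-2\right) \left(-356\right) = 712$)
$q{\left(u,d \right)} = u$
$P = 9$ ($P = \left(-1 + 4 \cdot 1\right)^{2} = \left(-1 + 4\right)^{2} = 3^{2} = 9$)
$f = - \frac{313}{423}$ ($f = \frac{-488 - 138}{\left(146 - 12\right) + 712} = - \frac{626}{\left(146 - 12\right) + 712} = - \frac{626}{134 + 712} = - \frac{626}{846} = \left(-626\right) \frac{1}{846} = - \frac{313}{423} \approx -0.73995$)
$\frac{f}{P} = - \frac{313}{423 \cdot 9} = \left(- \frac{313}{423}\right) \frac{1}{9} = - \frac{313}{3807}$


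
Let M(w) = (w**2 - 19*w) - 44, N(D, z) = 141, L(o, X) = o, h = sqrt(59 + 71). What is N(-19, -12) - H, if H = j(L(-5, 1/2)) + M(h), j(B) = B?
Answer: 60 + 19*sqrt(130) ≈ 276.63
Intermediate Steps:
h = sqrt(130) ≈ 11.402
M(w) = -44 + w**2 - 19*w
H = 81 - 19*sqrt(130) (H = -5 + (-44 + (sqrt(130))**2 - 19*sqrt(130)) = -5 + (-44 + 130 - 19*sqrt(130)) = -5 + (86 - 19*sqrt(130)) = 81 - 19*sqrt(130) ≈ -135.63)
N(-19, -12) - H = 141 - (81 - 19*sqrt(130)) = 141 + (-81 + 19*sqrt(130)) = 60 + 19*sqrt(130)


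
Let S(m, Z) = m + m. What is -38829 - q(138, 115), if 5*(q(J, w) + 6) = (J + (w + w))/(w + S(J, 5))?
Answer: -3299971/85 ≈ -38823.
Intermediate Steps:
S(m, Z) = 2*m
q(J, w) = -6 + (J + 2*w)/(5*(w + 2*J)) (q(J, w) = -6 + ((J + (w + w))/(w + 2*J))/5 = -6 + ((J + 2*w)/(w + 2*J))/5 = -6 + (J + 2*w)/(5*(w + 2*J)))
-38829 - q(138, 115) = -38829 - (-59*138 - 28*115)/(5*(115 + 2*138)) = -38829 - (-8142 - 3220)/(5*(115 + 276)) = -38829 - (-11362)/(5*391) = -38829 - 1*(-494/85) = -38829 + 494/85 = -3299971/85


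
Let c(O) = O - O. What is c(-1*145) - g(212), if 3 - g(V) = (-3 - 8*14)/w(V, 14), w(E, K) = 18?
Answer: -169/18 ≈ -9.3889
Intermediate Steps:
c(O) = 0
g(V) = 169/18 (g(V) = 3 - (-3 - 8*14)/18 = 3 - (-3 - 112)/18 = 3 - (-115)/18 = 3 - 1*(-115/18) = 3 + 115/18 = 169/18)
c(-1*145) - g(212) = 0 - 1*169/18 = 0 - 169/18 = -169/18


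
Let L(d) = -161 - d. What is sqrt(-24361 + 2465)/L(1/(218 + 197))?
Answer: -415*I*sqrt(5474)/33408 ≈ -0.91907*I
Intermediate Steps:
sqrt(-24361 + 2465)/L(1/(218 + 197)) = sqrt(-24361 + 2465)/(-161 - 1/(218 + 197)) = sqrt(-21896)/(-161 - 1/415) = (2*I*sqrt(5474))/(-161 - 1*1/415) = (2*I*sqrt(5474))/(-161 - 1/415) = (2*I*sqrt(5474))/(-66816/415) = (2*I*sqrt(5474))*(-415/66816) = -415*I*sqrt(5474)/33408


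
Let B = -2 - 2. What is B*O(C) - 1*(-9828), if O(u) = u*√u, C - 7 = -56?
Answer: 9828 + 1372*I ≈ 9828.0 + 1372.0*I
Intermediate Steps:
B = -4
C = -49 (C = 7 - 56 = -49)
O(u) = u^(3/2)
B*O(C) - 1*(-9828) = -(-1372)*I - 1*(-9828) = -(-1372)*I + 9828 = 1372*I + 9828 = 9828 + 1372*I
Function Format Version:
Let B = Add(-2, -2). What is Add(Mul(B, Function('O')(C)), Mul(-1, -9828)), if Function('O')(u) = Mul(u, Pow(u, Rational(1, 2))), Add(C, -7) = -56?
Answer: Add(9828, Mul(1372, I)) ≈ Add(9828.0, Mul(1372.0, I))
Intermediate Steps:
B = -4
C = -49 (C = Add(7, -56) = -49)
Function('O')(u) = Pow(u, Rational(3, 2))
Add(Mul(B, Function('O')(C)), Mul(-1, -9828)) = Add(Mul(-4, Pow(-49, Rational(3, 2))), Mul(-1, -9828)) = Add(Mul(-4, Mul(-343, I)), 9828) = Add(Mul(1372, I), 9828) = Add(9828, Mul(1372, I))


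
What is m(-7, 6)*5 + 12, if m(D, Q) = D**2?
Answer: 257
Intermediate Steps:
m(-7, 6)*5 + 12 = (-7)**2*5 + 12 = 49*5 + 12 = 245 + 12 = 257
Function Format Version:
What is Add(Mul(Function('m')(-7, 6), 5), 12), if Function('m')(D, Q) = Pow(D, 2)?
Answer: 257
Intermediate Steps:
Add(Mul(Function('m')(-7, 6), 5), 12) = Add(Mul(Pow(-7, 2), 5), 12) = Add(Mul(49, 5), 12) = Add(245, 12) = 257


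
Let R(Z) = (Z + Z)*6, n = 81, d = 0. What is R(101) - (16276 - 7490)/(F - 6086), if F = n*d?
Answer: 3692509/3043 ≈ 1213.4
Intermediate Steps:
F = 0 (F = 81*0 = 0)
R(Z) = 12*Z (R(Z) = (2*Z)*6 = 12*Z)
R(101) - (16276 - 7490)/(F - 6086) = 12*101 - (16276 - 7490)/(0 - 6086) = 1212 - 8786/(-6086) = 1212 - 8786*(-1)/6086 = 1212 - 1*(-4393/3043) = 1212 + 4393/3043 = 3692509/3043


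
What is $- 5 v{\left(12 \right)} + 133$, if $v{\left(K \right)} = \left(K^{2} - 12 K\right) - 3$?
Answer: $148$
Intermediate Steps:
$v{\left(K \right)} = -3 + K^{2} - 12 K$
$- 5 v{\left(12 \right)} + 133 = - 5 \left(-3 + 12^{2} - 144\right) + 133 = - 5 \left(-3 + 144 - 144\right) + 133 = \left(-5\right) \left(-3\right) + 133 = 15 + 133 = 148$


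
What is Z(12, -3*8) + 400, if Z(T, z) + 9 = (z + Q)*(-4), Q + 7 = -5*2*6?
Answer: 755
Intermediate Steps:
Q = -67 (Q = -7 - 5*2*6 = -7 - 10*6 = -7 - 60 = -67)
Z(T, z) = 259 - 4*z (Z(T, z) = -9 + (z - 67)*(-4) = -9 + (-67 + z)*(-4) = -9 + (268 - 4*z) = 259 - 4*z)
Z(12, -3*8) + 400 = (259 - (-12)*8) + 400 = (259 - 4*(-24)) + 400 = (259 + 96) + 400 = 355 + 400 = 755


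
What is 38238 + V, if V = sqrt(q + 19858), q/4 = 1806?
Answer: 38238 + sqrt(27082) ≈ 38403.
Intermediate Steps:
q = 7224 (q = 4*1806 = 7224)
V = sqrt(27082) (V = sqrt(7224 + 19858) = sqrt(27082) ≈ 164.57)
38238 + V = 38238 + sqrt(27082)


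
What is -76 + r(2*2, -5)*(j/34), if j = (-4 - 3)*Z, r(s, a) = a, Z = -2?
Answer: -1327/17 ≈ -78.059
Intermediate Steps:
j = 14 (j = (-4 - 3)*(-2) = -7*(-2) = 14)
-76 + r(2*2, -5)*(j/34) = -76 - 70/34 = -76 - 5*7/17 = -76 - 35/17 = -1327/17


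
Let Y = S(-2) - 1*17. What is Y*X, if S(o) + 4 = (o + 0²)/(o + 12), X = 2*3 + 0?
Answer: -636/5 ≈ -127.20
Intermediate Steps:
X = 6 (X = 6 + 0 = 6)
S(o) = -4 + o/(12 + o) (S(o) = -4 + (o + 0²)/(o + 12) = -4 + (o + 0)/(12 + o) = -4 + o/(12 + o))
Y = -106/5 (Y = 3*(-16 - 1*(-2))/(12 - 2) - 1*17 = 3*(-16 + 2)/10 - 17 = 3*(⅒)*(-14) - 17 = -21/5 - 17 = -106/5 ≈ -21.200)
Y*X = -106/5*6 = -636/5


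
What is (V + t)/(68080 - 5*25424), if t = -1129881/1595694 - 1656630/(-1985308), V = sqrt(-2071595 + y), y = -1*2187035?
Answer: -16679698453/7793142396829920 - I*sqrt(4258630)/59040 ≈ -2.1403e-6 - 0.034953*I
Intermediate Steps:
y = -2187035
V = I*sqrt(4258630) (V = sqrt(-2071595 - 2187035) = sqrt(-4258630) = I*sqrt(4258630) ≈ 2063.6*I)
t = 16679698453/131997669323 (t = -1129881*1/1595694 - 1656630*(-1/1985308) = -376627/531898 + 828315/992654 = 16679698453/131997669323 ≈ 0.12636)
(V + t)/(68080 - 5*25424) = (I*sqrt(4258630) + 16679698453/131997669323)/(68080 - 5*25424) = (16679698453/131997669323 + I*sqrt(4258630))/(68080 - 127120) = (16679698453/131997669323 + I*sqrt(4258630))/(-59040) = (16679698453/131997669323 + I*sqrt(4258630))*(-1/59040) = -16679698453/7793142396829920 - I*sqrt(4258630)/59040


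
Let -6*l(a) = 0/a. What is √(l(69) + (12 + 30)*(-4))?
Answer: 2*I*√42 ≈ 12.961*I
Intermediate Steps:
l(a) = 0 (l(a) = -0/a = -⅙*0 = 0)
√(l(69) + (12 + 30)*(-4)) = √(0 + (12 + 30)*(-4)) = √(0 + 42*(-4)) = √(0 - 168) = √(-168) = 2*I*√42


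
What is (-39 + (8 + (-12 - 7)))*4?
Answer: -200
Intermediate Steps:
(-39 + (8 + (-12 - 7)))*4 = (-39 + (8 - 19))*4 = (-39 - 11)*4 = -50*4 = -200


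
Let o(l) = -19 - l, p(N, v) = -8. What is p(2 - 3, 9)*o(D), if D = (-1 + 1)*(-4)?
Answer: 152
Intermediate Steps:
D = 0 (D = 0*(-4) = 0)
p(2 - 3, 9)*o(D) = -8*(-19 - 1*0) = -8*(-19 + 0) = -8*(-19) = 152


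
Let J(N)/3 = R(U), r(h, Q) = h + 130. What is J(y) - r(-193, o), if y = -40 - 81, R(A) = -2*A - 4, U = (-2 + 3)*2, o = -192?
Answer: 39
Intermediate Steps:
U = 2 (U = 1*2 = 2)
r(h, Q) = 130 + h
R(A) = -4 - 2*A
y = -121
J(N) = -24 (J(N) = 3*(-4 - 2*2) = 3*(-4 - 4) = 3*(-8) = -24)
J(y) - r(-193, o) = -24 - (130 - 193) = -24 - 1*(-63) = -24 + 63 = 39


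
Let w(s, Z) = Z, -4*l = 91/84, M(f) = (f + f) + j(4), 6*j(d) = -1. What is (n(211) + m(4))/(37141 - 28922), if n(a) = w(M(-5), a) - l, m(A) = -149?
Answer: 2989/394512 ≈ 0.0075765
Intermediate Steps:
j(d) = -⅙ (j(d) = (⅙)*(-1) = -⅙)
M(f) = -⅙ + 2*f (M(f) = (f + f) - ⅙ = 2*f - ⅙ = -⅙ + 2*f)
l = -13/48 (l = -91/(4*84) = -¼*13/12 = -13/48 ≈ -0.27083)
n(a) = 13/48 + a (n(a) = a - 1*(-13/48) = a + 13/48 = 13/48 + a)
(n(211) + m(4))/(37141 - 28922) = ((13/48 + 211) - 149)/(37141 - 28922) = (10141/48 - 149)/8219 = (2989/48)*(1/8219) = 2989/394512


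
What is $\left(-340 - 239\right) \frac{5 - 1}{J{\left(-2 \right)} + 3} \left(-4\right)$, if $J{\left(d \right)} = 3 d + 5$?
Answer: $4632$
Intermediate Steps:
$J{\left(d \right)} = 5 + 3 d$
$\left(-340 - 239\right) \frac{5 - 1}{J{\left(-2 \right)} + 3} \left(-4\right) = \left(-340 - 239\right) \frac{5 - 1}{\left(5 + 3 \left(-2\right)\right) + 3} \left(-4\right) = - 579 \frac{4}{\left(5 - 6\right) + 3} \left(-4\right) = - 579 \frac{4}{-1 + 3} \left(-4\right) = - 579 \cdot \frac{4}{2} \left(-4\right) = - 579 \cdot 4 \cdot \frac{1}{2} \left(-4\right) = - 579 \cdot 2 \left(-4\right) = \left(-579\right) \left(-8\right) = 4632$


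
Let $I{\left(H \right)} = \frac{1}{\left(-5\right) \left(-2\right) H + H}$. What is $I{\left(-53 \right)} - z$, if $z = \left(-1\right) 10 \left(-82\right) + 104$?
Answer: $- \frac{538693}{583} \approx -924.0$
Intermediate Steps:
$z = 924$ ($z = \left(-10\right) \left(-82\right) + 104 = 820 + 104 = 924$)
$I{\left(H \right)} = \frac{1}{11 H}$ ($I{\left(H \right)} = \frac{1}{10 H + H} = \frac{1}{11 H}$)
$I{\left(-53 \right)} - z = \frac{1}{11 \left(-53\right)} - 924 = \frac{1}{11} \left(- \frac{1}{53}\right) - 924 = - \frac{1}{583} - 924 = - \frac{538693}{583}$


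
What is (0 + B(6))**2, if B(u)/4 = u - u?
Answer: 0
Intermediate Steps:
B(u) = 0 (B(u) = 4*(u - u) = 4*0 = 0)
(0 + B(6))**2 = (0 + 0)**2 = 0**2 = 0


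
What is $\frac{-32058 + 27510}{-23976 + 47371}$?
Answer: $- \frac{4548}{23395} \approx -0.1944$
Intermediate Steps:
$\frac{-32058 + 27510}{-23976 + 47371} = - \frac{4548}{23395}$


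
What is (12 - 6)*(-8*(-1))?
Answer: 48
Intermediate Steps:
(12 - 6)*(-8*(-1)) = 6*8 = 48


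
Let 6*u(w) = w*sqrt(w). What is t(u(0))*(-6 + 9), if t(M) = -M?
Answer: 0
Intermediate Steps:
u(w) = w**(3/2)/6 (u(w) = (w*sqrt(w))/6 = w**(3/2)/6)
t(u(0))*(-6 + 9) = (-0**(3/2)/6)*(-6 + 9) = -0/6*3 = -1*0*3 = 0*3 = 0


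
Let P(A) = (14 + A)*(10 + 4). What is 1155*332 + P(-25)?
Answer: 383306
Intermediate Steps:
P(A) = 196 + 14*A (P(A) = (14 + A)*14 = 196 + 14*A)
1155*332 + P(-25) = 1155*332 + (196 + 14*(-25)) = 383460 + (196 - 350) = 383460 - 154 = 383306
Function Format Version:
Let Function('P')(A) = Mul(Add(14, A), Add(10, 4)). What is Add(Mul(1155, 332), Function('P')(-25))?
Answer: 383306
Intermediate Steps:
Function('P')(A) = Add(196, Mul(14, A)) (Function('P')(A) = Mul(Add(14, A), 14) = Add(196, Mul(14, A)))
Add(Mul(1155, 332), Function('P')(-25)) = Add(Mul(1155, 332), Add(196, Mul(14, -25))) = Add(383460, Add(196, -350)) = Add(383460, -154) = 383306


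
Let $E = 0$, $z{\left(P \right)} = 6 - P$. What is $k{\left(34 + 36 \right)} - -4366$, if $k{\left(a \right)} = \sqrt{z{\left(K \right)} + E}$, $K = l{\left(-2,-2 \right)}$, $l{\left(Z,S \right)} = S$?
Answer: $4366 + 2 \sqrt{2} \approx 4368.8$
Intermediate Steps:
$K = -2$
$k{\left(a \right)} = 2 \sqrt{2}$ ($k{\left(a \right)} = \sqrt{\left(6 - -2\right) + 0} = \sqrt{\left(6 + 2\right) + 0} = \sqrt{8 + 0} = \sqrt{8} = 2 \sqrt{2}$)
$k{\left(34 + 36 \right)} - -4366 = 2 \sqrt{2} - -4366 = 2 \sqrt{2} + 4366 = 4366 + 2 \sqrt{2}$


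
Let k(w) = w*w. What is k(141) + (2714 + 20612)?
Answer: 43207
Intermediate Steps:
k(w) = w²
k(141) + (2714 + 20612) = 141² + (2714 + 20612) = 19881 + 23326 = 43207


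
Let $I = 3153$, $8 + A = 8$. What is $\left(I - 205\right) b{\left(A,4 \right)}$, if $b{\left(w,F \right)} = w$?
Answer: $0$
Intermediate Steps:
$A = 0$ ($A = -8 + 8 = 0$)
$\left(I - 205\right) b{\left(A,4 \right)} = \left(3153 - 205\right) 0 = 2948 \cdot 0 = 0$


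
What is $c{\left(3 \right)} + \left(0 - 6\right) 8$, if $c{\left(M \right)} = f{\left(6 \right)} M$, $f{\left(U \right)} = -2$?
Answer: $-54$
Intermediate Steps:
$c{\left(M \right)} = - 2 M$
$c{\left(3 \right)} + \left(0 - 6\right) 8 = \left(-2\right) 3 + \left(0 - 6\right) 8 = -6 + \left(0 - 6\right) 8 = -6 - 48 = -54$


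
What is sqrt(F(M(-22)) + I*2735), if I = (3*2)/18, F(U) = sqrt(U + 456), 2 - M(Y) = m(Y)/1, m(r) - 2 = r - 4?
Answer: sqrt(8205 + 9*sqrt(482))/3 ≈ 30.555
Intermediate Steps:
m(r) = -2 + r (m(r) = 2 + (r - 4) = 2 + (-4 + r) = -2 + r)
M(Y) = 4 - Y (M(Y) = 2 - (-2 + Y)/1 = 2 - (-2 + Y) = 2 + (2 - Y) = 4 - Y)
F(U) = sqrt(456 + U)
I = 1/3 (I = 6*(1/18) = 1/3 ≈ 0.33333)
sqrt(F(M(-22)) + I*2735) = sqrt(sqrt(456 + (4 - 1*(-22))) + (1/3)*2735) = sqrt(sqrt(456 + (4 + 22)) + 2735/3) = sqrt(sqrt(456 + 26) + 2735/3) = sqrt(sqrt(482) + 2735/3) = sqrt(2735/3 + sqrt(482))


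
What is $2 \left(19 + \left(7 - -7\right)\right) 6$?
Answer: $396$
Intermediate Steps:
$2 \left(19 + \left(7 - -7\right)\right) 6 = 2 \left(19 + \left(7 + 7\right)\right) 6 = 2 \left(19 + 14\right) 6 = 2 \cdot 33 \cdot 6 = 66 \cdot 6 = 396$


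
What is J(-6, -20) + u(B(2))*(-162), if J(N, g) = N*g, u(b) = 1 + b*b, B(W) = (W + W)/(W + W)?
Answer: -204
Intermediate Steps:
B(W) = 1 (B(W) = (2*W)/((2*W)) = (2*W)*(1/(2*W)) = 1)
u(b) = 1 + b²
J(-6, -20) + u(B(2))*(-162) = -6*(-20) + (1 + 1²)*(-162) = 120 + (1 + 1)*(-162) = 120 + 2*(-162) = 120 - 324 = -204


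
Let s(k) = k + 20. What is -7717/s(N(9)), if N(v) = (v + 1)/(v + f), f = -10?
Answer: -7717/10 ≈ -771.70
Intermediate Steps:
N(v) = (1 + v)/(-10 + v) (N(v) = (v + 1)/(v - 10) = (1 + v)/(-10 + v))
s(k) = 20 + k
-7717/s(N(9)) = -7717/(20 + (1 + 9)/(-10 + 9)) = -7717/(20 + 10/(-1)) = -7717/(20 - 1*10) = -7717/(20 - 10) = -7717/10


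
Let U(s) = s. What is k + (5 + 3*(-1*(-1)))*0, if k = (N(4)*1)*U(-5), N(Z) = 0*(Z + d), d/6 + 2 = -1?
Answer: 0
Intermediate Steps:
d = -18 (d = -12 + 6*(-1) = -12 - 6 = -18)
N(Z) = 0 (N(Z) = 0*(Z - 18) = 0*(-18 + Z) = 0)
k = 0 (k = (0*1)*(-5) = 0*(-5) = 0)
k + (5 + 3*(-1*(-1)))*0 = 0 + (5 + 3*(-1*(-1)))*0 = 0 + (5 + 3*1)*0 = 0 + (5 + 3)*0 = 0 + 8*0 = 0 + 0 = 0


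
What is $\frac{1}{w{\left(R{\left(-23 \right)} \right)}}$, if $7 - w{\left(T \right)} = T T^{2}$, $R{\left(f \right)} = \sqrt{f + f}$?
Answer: $\frac{7}{97385} - \frac{46 i \sqrt{46}}{97385} \approx 7.188 \cdot 10^{-5} - 0.0032036 i$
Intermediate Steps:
$R{\left(f \right)} = \sqrt{2} \sqrt{f}$ ($R{\left(f \right)} = \sqrt{2 f} = \sqrt{2} \sqrt{f}$)
$w{\left(T \right)} = 7 - T^{3}$ ($w{\left(T \right)} = 7 - T T^{2} = 7 - T^{3}$)
$\frac{1}{w{\left(R{\left(-23 \right)} \right)}} = \frac{1}{7 - \left(\sqrt{2} \sqrt{-23}\right)^{3}} = \frac{1}{7 - \left(\sqrt{2} i \sqrt{23}\right)^{3}} = \frac{1}{7 - \left(i \sqrt{46}\right)^{3}} = \frac{1}{7 - - 46 i \sqrt{46}} = \frac{1}{7 + 46 i \sqrt{46}}$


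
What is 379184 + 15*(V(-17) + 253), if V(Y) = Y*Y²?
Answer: 309284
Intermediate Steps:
V(Y) = Y³
379184 + 15*(V(-17) + 253) = 379184 + 15*((-17)³ + 253) = 379184 + 15*(-4913 + 253) = 379184 + 15*(-4660) = 379184 - 69900 = 309284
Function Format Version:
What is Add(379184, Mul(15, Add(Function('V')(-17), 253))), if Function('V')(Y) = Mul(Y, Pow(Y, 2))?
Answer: 309284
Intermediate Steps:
Function('V')(Y) = Pow(Y, 3)
Add(379184, Mul(15, Add(Function('V')(-17), 253))) = Add(379184, Mul(15, Add(Pow(-17, 3), 253))) = Add(379184, Mul(15, Add(-4913, 253))) = Add(379184, Mul(15, -4660)) = Add(379184, -69900) = 309284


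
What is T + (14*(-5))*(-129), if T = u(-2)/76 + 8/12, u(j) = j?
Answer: 1029493/114 ≈ 9030.6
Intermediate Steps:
T = 73/114 (T = -2/76 + 8/12 = -2*1/76 + 8*(1/12) = -1/38 + ⅔ = 73/114 ≈ 0.64035)
T + (14*(-5))*(-129) = 73/114 + (14*(-5))*(-129) = 73/114 - 70*(-129) = 73/114 + 9030 = 1029493/114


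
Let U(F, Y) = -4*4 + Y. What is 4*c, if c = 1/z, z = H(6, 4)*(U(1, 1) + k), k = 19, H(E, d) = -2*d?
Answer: -⅛ ≈ -0.12500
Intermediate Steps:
U(F, Y) = -16 + Y
z = -32 (z = (-2*4)*((-16 + 1) + 19) = -8*(-15 + 19) = -8*4 = -32)
c = -1/32 (c = 1/(-32) = -1/32 ≈ -0.031250)
4*c = 4*(-1/32) = -⅛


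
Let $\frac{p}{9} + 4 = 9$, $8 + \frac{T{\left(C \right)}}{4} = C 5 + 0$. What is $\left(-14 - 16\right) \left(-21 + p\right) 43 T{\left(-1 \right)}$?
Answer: $1609920$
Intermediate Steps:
$T{\left(C \right)} = -32 + 20 C$ ($T{\left(C \right)} = -32 + 4 \left(C 5 + 0\right) = -32 + 4 \left(5 C + 0\right) = -32 + 4 \cdot 5 C = -32 + 20 C$)
$p = 45$ ($p = -36 + 9 \cdot 9 = -36 + 81 = 45$)
$\left(-14 - 16\right) \left(-21 + p\right) 43 T{\left(-1 \right)} = \left(-14 - 16\right) \left(-21 + 45\right) 43 \left(-32 + 20 \left(-1\right)\right) = \left(-30\right) 24 \cdot 43 \left(-32 - 20\right) = \left(-720\right) 43 \left(-52\right) = \left(-30960\right) \left(-52\right) = 1609920$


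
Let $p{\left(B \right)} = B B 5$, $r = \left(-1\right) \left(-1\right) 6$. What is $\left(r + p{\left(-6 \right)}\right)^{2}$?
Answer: $34596$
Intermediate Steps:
$r = 6$ ($r = 1 \cdot 6 = 6$)
$p{\left(B \right)} = 5 B^{2}$ ($p{\left(B \right)} = B^{2} \cdot 5 = 5 B^{2}$)
$\left(r + p{\left(-6 \right)}\right)^{2} = \left(6 + 5 \left(-6\right)^{2}\right)^{2} = \left(6 + 5 \cdot 36\right)^{2} = \left(6 + 180\right)^{2} = 186^{2} = 34596$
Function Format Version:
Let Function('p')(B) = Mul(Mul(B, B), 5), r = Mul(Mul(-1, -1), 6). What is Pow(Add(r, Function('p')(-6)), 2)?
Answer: 34596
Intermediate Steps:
r = 6 (r = Mul(1, 6) = 6)
Function('p')(B) = Mul(5, Pow(B, 2)) (Function('p')(B) = Mul(Pow(B, 2), 5) = Mul(5, Pow(B, 2)))
Pow(Add(r, Function('p')(-6)), 2) = Pow(Add(6, Mul(5, Pow(-6, 2))), 2) = Pow(Add(6, Mul(5, 36)), 2) = Pow(Add(6, 180), 2) = Pow(186, 2) = 34596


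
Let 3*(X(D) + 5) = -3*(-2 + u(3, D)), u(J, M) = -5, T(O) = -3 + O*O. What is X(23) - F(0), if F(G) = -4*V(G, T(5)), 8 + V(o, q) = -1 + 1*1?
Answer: -30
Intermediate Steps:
T(O) = -3 + O**2
V(o, q) = -8 (V(o, q) = -8 + (-1 + 1*1) = -8 + (-1 + 1) = -8 + 0 = -8)
X(D) = 2 (X(D) = -5 + (-3*(-2 - 5))/3 = -5 + (-3*(-7))/3 = -5 + (1/3)*21 = -5 + 7 = 2)
F(G) = 32 (F(G) = -4*(-8) = 32)
X(23) - F(0) = 2 - 1*32 = 2 - 32 = -30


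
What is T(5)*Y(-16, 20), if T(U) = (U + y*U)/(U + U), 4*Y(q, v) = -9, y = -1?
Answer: 0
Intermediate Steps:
Y(q, v) = -9/4 (Y(q, v) = (¼)*(-9) = -9/4)
T(U) = 0 (T(U) = (U - U)/(U + U) = 0/((2*U)) = 0*(1/(2*U)) = 0)
T(5)*Y(-16, 20) = 0*(-9/4) = 0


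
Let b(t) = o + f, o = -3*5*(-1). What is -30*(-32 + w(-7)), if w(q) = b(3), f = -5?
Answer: 660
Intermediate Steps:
o = 15 (o = -15*(-1) = 15)
b(t) = 10 (b(t) = 15 - 5 = 10)
w(q) = 10
-30*(-32 + w(-7)) = -30*(-32 + 10) = -30*(-22) = 660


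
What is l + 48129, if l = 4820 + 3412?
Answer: 56361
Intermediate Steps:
l = 8232
l + 48129 = 8232 + 48129 = 56361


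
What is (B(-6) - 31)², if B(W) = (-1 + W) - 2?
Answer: 1600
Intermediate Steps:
B(W) = -3 + W
(B(-6) - 31)² = ((-3 - 6) - 31)² = (-9 - 31)² = (-40)² = 1600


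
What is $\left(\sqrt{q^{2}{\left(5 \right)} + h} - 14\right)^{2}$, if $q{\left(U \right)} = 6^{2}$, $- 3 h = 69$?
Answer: $\left(14 - \sqrt{1273}\right)^{2} \approx 469.98$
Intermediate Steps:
$h = -23$ ($h = \left(- \frac{1}{3}\right) 69 = -23$)
$q{\left(U \right)} = 36$
$\left(\sqrt{q^{2}{\left(5 \right)} + h} - 14\right)^{2} = \left(\sqrt{36^{2} - 23} - 14\right)^{2} = \left(\sqrt{1296 - 23} - 14\right)^{2} = \left(\sqrt{1273} - 14\right)^{2} = \left(-14 + \sqrt{1273}\right)^{2}$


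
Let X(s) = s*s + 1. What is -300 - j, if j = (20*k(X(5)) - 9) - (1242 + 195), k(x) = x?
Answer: 626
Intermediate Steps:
X(s) = 1 + s² (X(s) = s² + 1 = 1 + s²)
j = -926 (j = (20*(1 + 5²) - 9) - (1242 + 195) = (20*(1 + 25) - 9) - 1*1437 = (20*26 - 9) - 1437 = (520 - 9) - 1437 = 511 - 1437 = -926)
-300 - j = -300 - 1*(-926) = -300 + 926 = 626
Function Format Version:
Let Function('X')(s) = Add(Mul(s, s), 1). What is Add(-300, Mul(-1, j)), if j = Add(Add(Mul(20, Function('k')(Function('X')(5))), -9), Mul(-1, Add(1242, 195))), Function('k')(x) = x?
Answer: 626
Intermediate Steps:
Function('X')(s) = Add(1, Pow(s, 2)) (Function('X')(s) = Add(Pow(s, 2), 1) = Add(1, Pow(s, 2)))
j = -926 (j = Add(Add(Mul(20, Add(1, Pow(5, 2))), -9), Mul(-1, Add(1242, 195))) = Add(Add(Mul(20, Add(1, 25)), -9), Mul(-1, 1437)) = Add(Add(Mul(20, 26), -9), -1437) = Add(Add(520, -9), -1437) = Add(511, -1437) = -926)
Add(-300, Mul(-1, j)) = Add(-300, Mul(-1, -926)) = Add(-300, 926) = 626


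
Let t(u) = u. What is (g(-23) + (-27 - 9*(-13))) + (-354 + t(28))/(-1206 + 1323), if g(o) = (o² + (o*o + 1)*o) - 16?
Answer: -1356005/117 ≈ -11590.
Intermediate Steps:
g(o) = -16 + o² + o*(1 + o²) (g(o) = (o² + (o² + 1)*o) - 16 = (o² + (1 + o²)*o) - 16 = (o² + o*(1 + o²)) - 16 = -16 + o² + o*(1 + o²))
(g(-23) + (-27 - 9*(-13))) + (-354 + t(28))/(-1206 + 1323) = ((-16 - 23 + (-23)² + (-23)³) + (-27 - 9*(-13))) + (-354 + 28)/(-1206 + 1323) = ((-16 - 23 + 529 - 12167) + (-27 + 117)) - 326/117 = (-11677 + 90) - 326*1/117 = -11587 - 326/117 = -1356005/117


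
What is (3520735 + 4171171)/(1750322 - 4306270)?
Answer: -3845953/1277974 ≈ -3.0094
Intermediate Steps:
(3520735 + 4171171)/(1750322 - 4306270) = 7691906/(-2555948) = 7691906*(-1/2555948) = -3845953/1277974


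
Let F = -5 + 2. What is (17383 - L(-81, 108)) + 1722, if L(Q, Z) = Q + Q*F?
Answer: 18943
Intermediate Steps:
F = -3
L(Q, Z) = -2*Q (L(Q, Z) = Q + Q*(-3) = Q - 3*Q = -2*Q)
(17383 - L(-81, 108)) + 1722 = (17383 - (-2)*(-81)) + 1722 = (17383 - 1*162) + 1722 = (17383 - 162) + 1722 = 17221 + 1722 = 18943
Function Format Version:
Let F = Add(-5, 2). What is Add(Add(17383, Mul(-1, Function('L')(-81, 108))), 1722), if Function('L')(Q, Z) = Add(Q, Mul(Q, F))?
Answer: 18943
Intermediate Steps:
F = -3
Function('L')(Q, Z) = Mul(-2, Q) (Function('L')(Q, Z) = Add(Q, Mul(Q, -3)) = Add(Q, Mul(-3, Q)) = Mul(-2, Q))
Add(Add(17383, Mul(-1, Function('L')(-81, 108))), 1722) = Add(Add(17383, Mul(-1, Mul(-2, -81))), 1722) = Add(Add(17383, Mul(-1, 162)), 1722) = Add(Add(17383, -162), 1722) = Add(17221, 1722) = 18943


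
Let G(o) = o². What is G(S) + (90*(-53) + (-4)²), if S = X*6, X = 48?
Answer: 78190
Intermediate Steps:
S = 288 (S = 48*6 = 288)
G(S) + (90*(-53) + (-4)²) = 288² + (90*(-53) + (-4)²) = 82944 + (-4770 + 16) = 82944 - 4754 = 78190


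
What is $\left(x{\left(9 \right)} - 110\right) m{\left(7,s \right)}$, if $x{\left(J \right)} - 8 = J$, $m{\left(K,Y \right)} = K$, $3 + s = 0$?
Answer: $-651$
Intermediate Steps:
$s = -3$ ($s = -3 + 0 = -3$)
$x{\left(J \right)} = 8 + J$
$\left(x{\left(9 \right)} - 110\right) m{\left(7,s \right)} = \left(\left(8 + 9\right) - 110\right) 7 = \left(17 - 110\right) 7 = \left(-93\right) 7 = -651$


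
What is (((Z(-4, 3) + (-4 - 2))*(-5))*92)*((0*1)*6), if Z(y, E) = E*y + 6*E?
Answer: 0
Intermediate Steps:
Z(y, E) = 6*E + E*y
(((Z(-4, 3) + (-4 - 2))*(-5))*92)*((0*1)*6) = (((3*(6 - 4) + (-4 - 2))*(-5))*92)*((0*1)*6) = (((3*2 - 6)*(-5))*92)*(0*6) = (((6 - 6)*(-5))*92)*0 = ((0*(-5))*92)*0 = (0*92)*0 = 0*0 = 0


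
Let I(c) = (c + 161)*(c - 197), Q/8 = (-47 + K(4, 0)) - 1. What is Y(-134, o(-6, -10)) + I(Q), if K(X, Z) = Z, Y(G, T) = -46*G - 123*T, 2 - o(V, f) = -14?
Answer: 133759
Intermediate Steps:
o(V, f) = 16 (o(V, f) = 2 - 1*(-14) = 2 + 14 = 16)
Y(G, T) = -123*T - 46*G
Q = -384 (Q = 8*((-47 + 0) - 1) = 8*(-47 - 1) = 8*(-48) = -384)
I(c) = (-197 + c)*(161 + c) (I(c) = (161 + c)*(-197 + c) = (-197 + c)*(161 + c))
Y(-134, o(-6, -10)) + I(Q) = (-123*16 - 46*(-134)) + (-31717 + (-384)² - 36*(-384)) = (-1968 + 6164) + (-31717 + 147456 + 13824) = 4196 + 129563 = 133759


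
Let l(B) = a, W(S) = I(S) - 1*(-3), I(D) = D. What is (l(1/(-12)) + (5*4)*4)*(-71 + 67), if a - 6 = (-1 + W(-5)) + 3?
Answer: -344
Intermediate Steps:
W(S) = 3 + S (W(S) = S - 1*(-3) = S + 3 = 3 + S)
a = 6 (a = 6 + ((-1 + (3 - 5)) + 3) = 6 + ((-1 - 2) + 3) = 6 + (-3 + 3) = 6 + 0 = 6)
l(B) = 6
(l(1/(-12)) + (5*4)*4)*(-71 + 67) = (6 + (5*4)*4)*(-71 + 67) = (6 + 20*4)*(-4) = (6 + 80)*(-4) = 86*(-4) = -344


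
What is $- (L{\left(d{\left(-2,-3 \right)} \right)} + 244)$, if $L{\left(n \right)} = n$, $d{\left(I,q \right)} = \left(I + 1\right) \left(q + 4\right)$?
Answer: $-243$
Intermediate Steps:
$d{\left(I,q \right)} = \left(1 + I\right) \left(4 + q\right)$
$- (L{\left(d{\left(-2,-3 \right)} \right)} + 244) = - (\left(4 - 3 + 4 \left(-2\right) - -6\right) + 244) = - (\left(4 - 3 - 8 + 6\right) + 244) = - (-1 + 244) = \left(-1\right) 243 = -243$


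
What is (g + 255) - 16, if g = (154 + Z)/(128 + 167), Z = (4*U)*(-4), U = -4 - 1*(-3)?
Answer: 14135/59 ≈ 239.58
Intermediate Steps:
U = -1 (U = -4 + 3 = -1)
Z = 16 (Z = (4*(-1))*(-4) = -4*(-4) = 16)
g = 34/59 (g = (154 + 16)/(128 + 167) = 170/295 = 170*(1/295) = 34/59 ≈ 0.57627)
(g + 255) - 16 = (34/59 + 255) - 16 = 15079/59 - 16 = 14135/59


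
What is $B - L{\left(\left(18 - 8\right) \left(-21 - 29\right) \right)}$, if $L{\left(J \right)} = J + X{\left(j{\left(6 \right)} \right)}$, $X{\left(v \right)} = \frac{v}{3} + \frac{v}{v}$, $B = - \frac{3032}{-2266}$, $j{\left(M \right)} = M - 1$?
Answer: $\frac{1694984}{3399} \approx 498.67$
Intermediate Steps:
$j{\left(M \right)} = -1 + M$
$B = \frac{1516}{1133}$ ($B = \left(-3032\right) \left(- \frac{1}{2266}\right) = \frac{1516}{1133} \approx 1.338$)
$X{\left(v \right)} = 1 + \frac{v}{3}$ ($X{\left(v \right)} = v \frac{1}{3} + 1 = \frac{v}{3} + 1 = 1 + \frac{v}{3}$)
$L{\left(J \right)} = \frac{8}{3} + J$ ($L{\left(J \right)} = J + \left(1 + \frac{-1 + 6}{3}\right) = J + \left(1 + \frac{1}{3} \cdot 5\right) = J + \left(1 + \frac{5}{3}\right) = J + \frac{8}{3} = \frac{8}{3} + J$)
$B - L{\left(\left(18 - 8\right) \left(-21 - 29\right) \right)} = \frac{1516}{1133} - \left(\frac{8}{3} + \left(18 - 8\right) \left(-21 - 29\right)\right) = \frac{1516}{1133} - \left(\frac{8}{3} + 10 \left(-50\right)\right) = \frac{1516}{1133} - \left(\frac{8}{3} - 500\right) = \frac{1516}{1133} - - \frac{1492}{3} = \frac{1516}{1133} + \frac{1492}{3} = \frac{1694984}{3399}$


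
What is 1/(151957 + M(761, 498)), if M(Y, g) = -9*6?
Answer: 1/151903 ≈ 6.5831e-6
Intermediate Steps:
M(Y, g) = -54
1/(151957 + M(761, 498)) = 1/(151957 - 54) = 1/151903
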